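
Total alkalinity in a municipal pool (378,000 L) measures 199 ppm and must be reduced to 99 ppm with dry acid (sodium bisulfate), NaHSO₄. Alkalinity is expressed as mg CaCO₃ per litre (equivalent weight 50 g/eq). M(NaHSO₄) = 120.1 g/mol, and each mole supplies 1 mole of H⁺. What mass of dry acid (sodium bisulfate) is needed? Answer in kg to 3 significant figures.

Alkalinity to neutralize: (199 − 99) = 100 mg/L as CaCO₃ × 378,000 L = 37,800 g as CaCO₃.
Equivalents of H⁺ required: 37,800 ÷ 50 g/eq = 756 eq = 756 mol NaHSO₄.
Mass of NaHSO₄: 756 × 120.1 = 90,800 g.

90.8 kg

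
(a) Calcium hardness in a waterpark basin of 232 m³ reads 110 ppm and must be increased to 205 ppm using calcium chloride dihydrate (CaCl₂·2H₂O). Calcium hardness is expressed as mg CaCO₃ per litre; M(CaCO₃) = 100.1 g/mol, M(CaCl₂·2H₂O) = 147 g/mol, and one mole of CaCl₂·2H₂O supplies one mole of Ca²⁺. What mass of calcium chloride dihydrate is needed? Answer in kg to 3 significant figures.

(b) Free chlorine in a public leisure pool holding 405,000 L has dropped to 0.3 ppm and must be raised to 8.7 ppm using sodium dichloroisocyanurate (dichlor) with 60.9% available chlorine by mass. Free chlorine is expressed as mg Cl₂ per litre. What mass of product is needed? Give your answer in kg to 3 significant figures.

(a) 32.4 kg; (b) 5.59 kg

(a) Volume: 232 m³ = 232,000 L.
(a) Hardness to add: (205 − 110) = 95 mg/L as CaCO₃ × 232,000 L = 22,040 g as CaCO₃.
(a) Moles of Ca²⁺ (1 mol Ca²⁺ ≡ 1 mol CaCO₃): 22,040 / 100.1 g/mol = 220.2 mol.
(a) Mass of CaCl₂·2H₂O: 220.2 × 147 = 32,370 g.

(b) Chlorine deficit: 8.7 − 0.3 = 8.4 ppm = 8.4 mg/L as Cl₂.
(b) Cl₂ equivalent needed: 8.4 mg/L × 405,000 L = 3,402,000 mg = 3402 g.
(b) Product at 60.9% available chlorine: 3402 / 0.609 = 5586 g.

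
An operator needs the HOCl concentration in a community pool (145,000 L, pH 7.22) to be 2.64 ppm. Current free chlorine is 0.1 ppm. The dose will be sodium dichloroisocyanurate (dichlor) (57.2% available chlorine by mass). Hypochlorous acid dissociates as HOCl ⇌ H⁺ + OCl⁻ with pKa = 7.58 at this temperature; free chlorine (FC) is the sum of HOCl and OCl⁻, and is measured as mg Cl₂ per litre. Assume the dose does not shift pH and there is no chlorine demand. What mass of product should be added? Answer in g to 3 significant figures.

936 g

[OCl⁻]/[HOCl] = 10^(pH − pKa) = 10^(7.22 − 7.58) = 0.4365; fraction as HOCl = 1/(1 + 0.4365) = 0.6961.
Free chlorine required for 2.64 ppm HOCl: 2.64 / 0.6961 = 3.792 ppm.
FC to add: 3.792 − 0.1 = 3.692 mg/L as Cl₂.
Cl₂ equivalent: 3.692 mg/L × 145,000 L = 535.4 g.
Product at 57.2% available Cl: 535.4 / 0.572 = 936 g.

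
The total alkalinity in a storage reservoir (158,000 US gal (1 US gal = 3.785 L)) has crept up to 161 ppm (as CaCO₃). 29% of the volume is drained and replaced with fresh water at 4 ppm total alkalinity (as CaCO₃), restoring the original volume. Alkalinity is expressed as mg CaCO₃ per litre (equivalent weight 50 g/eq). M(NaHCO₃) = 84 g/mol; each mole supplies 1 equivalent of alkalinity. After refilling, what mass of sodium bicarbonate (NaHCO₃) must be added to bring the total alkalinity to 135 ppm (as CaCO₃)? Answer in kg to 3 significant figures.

Volume: 158,000 US gal × 3.785 L/gal = 598,030 L.
After draining 29% and refilling: 161 × 0.71 + 4 × 0.29 = 115.47 ppm.
Deficit to target: 135 − 115.47 = 19.53 mg/L.
As CaCO₃: 19.53 mg/L × 598,030 L = 11,680 g; ÷ 50 g/eq ÷ 1 = 233.6 mol NaHCO₃.
Mass: 233.6 × 84 = 19,620 g.

19.6 kg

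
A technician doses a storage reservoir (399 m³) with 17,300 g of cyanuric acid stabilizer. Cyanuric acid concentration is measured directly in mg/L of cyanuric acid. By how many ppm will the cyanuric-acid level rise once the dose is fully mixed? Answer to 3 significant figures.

Volume: 399 m³ = 399,000 L.
Rise: 17,300 g / 399,000 L × 1000 = 43.36 mg/L.

43.4 ppm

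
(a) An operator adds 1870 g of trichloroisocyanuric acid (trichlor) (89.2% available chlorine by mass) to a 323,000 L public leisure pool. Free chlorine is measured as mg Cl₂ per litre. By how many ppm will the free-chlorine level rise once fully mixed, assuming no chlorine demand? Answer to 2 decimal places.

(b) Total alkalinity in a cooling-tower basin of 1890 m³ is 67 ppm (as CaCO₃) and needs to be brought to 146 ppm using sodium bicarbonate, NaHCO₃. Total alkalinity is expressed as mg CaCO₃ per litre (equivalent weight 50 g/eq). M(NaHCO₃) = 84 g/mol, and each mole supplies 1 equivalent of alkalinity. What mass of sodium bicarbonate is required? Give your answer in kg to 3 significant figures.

(a) Available chlorine delivered: 1870 g × 0.892 = 1668 g as Cl₂.
(a) Concentration rise: 1668 g / 323,000 L = 5.164 mg/L = 5.16 ppm.

(b) Volume: 1890 m³ = 1,890,000 L.
(b) Alkalinity to add: (146 − 67) = 79 mg/L as CaCO₃ × 1,890,000 L = 149,300 g as CaCO₃.
(b) Equivalents: 149,300 g ÷ 50 g/eq = 2986 eq.
(b) NaHCO₃ supplies 1 eq per mole → 2986 mol.
(b) Mass: 2986 mol × 84 g/mol = 250,800 g.

(a) 5.16 ppm; (b) 251 kg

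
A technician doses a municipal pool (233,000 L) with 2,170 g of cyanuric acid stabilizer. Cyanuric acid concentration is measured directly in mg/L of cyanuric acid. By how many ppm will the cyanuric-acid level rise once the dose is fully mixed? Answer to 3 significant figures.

Rise: 2,170 g / 233,000 L × 1000 = 9.313 mg/L.

9.31 ppm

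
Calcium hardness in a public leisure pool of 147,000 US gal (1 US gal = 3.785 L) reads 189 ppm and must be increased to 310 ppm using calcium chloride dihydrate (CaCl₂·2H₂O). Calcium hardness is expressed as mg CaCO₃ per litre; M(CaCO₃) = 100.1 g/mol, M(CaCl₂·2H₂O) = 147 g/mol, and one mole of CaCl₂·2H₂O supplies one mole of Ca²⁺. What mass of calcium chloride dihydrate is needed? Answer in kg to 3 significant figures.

Volume: 147,000 US gal × 3.785 L/gal = 556,395 L.
Hardness to add: (310 − 189) = 121 mg/L as CaCO₃ × 556,395 L = 67,320 g as CaCO₃.
Moles of Ca²⁺ (1 mol Ca²⁺ ≡ 1 mol CaCO₃): 67,320 / 100.1 g/mol = 672.6 mol.
Mass of CaCl₂·2H₂O: 672.6 × 147 = 98,870 g.

98.9 kg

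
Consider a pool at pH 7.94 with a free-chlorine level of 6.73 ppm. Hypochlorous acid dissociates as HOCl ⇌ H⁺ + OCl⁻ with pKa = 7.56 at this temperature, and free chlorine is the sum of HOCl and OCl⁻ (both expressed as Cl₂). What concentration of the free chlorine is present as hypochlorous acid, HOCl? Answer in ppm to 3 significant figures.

1.98 ppm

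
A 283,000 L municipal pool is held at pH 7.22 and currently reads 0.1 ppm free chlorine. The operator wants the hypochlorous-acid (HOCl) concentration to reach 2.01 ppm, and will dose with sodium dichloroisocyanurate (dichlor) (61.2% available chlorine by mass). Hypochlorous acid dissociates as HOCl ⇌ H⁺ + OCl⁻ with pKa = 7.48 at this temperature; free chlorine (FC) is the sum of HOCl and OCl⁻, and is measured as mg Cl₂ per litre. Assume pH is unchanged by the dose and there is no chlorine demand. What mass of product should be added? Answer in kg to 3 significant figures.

1.39 kg

[OCl⁻]/[HOCl] = 10^(pH − pKa) = 10^(7.22 − 7.48) = 0.5495; fraction as HOCl = 1/(1 + 0.5495) = 0.6454.
Free chlorine required for 2.01 ppm HOCl: 2.01 / 0.6454 = 3.115 ppm.
FC to add: 3.115 − 0.1 = 3.015 mg/L as Cl₂.
Cl₂ equivalent: 3.015 mg/L × 283,000 L = 853.1 g.
Product at 61.2% available Cl: 853.1 / 0.612 = 1394 g.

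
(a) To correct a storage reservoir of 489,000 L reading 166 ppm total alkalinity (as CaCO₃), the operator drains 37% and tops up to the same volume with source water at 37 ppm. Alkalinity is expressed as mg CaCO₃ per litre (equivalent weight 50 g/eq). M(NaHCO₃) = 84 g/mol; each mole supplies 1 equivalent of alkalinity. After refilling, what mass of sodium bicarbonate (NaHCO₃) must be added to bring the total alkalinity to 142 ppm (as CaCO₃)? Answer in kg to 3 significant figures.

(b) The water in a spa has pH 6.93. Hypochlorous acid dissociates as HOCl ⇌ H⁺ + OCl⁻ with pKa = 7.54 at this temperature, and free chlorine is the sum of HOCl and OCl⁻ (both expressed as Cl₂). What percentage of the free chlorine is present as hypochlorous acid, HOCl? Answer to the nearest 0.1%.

(a) 19.5 kg; (b) 80.3%

(a) After draining 37% and refilling: 166 × 0.63 + 37 × 0.37 = 118.27 ppm.
(a) Deficit to target: 142 − 118.27 = 23.73 mg/L.
(a) As CaCO₃: 23.73 mg/L × 489,000 L = 11,600 g; ÷ 50 g/eq ÷ 1 = 232.1 mol NaHCO₃.
(a) Mass: 232.1 × 84 = 19,490 g.

(b) [OCl⁻]/[HOCl] = 10^(pH − pKa) = 10^(6.93 − 7.54) = 10^-0.61 = 0.2455.
(b) Fraction as HOCl = 1 / (1 + 0.2455) = 0.8029.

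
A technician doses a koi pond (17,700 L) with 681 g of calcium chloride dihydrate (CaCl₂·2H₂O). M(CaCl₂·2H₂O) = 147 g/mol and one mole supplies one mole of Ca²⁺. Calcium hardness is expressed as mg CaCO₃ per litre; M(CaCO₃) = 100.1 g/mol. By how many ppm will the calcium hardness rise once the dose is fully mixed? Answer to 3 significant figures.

Moles of Ca²⁺: 681 g ÷ 147 g/mol = 4.633 mol.
As CaCO₃: 4.633 mol × 100.1 g/mol = 463.7 g.
Rise: 463.7 g / 17,700 L × 1000 = 26.2 mg/L.

26.2 ppm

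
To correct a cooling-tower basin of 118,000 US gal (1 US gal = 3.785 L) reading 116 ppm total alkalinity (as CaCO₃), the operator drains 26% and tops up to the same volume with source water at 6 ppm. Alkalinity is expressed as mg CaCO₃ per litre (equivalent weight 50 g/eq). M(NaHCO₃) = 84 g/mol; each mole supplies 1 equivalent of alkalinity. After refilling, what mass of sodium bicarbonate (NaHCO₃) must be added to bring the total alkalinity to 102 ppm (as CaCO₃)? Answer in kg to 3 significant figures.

11.0 kg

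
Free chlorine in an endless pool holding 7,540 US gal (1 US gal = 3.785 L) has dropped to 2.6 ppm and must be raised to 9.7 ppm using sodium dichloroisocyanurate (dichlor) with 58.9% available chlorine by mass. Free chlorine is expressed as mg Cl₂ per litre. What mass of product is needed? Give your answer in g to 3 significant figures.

344 g

Volume: 7,540 US gal × 3.785 L/gal = 28,539 L.
Chlorine deficit: 9.7 − 2.6 = 7.1 ppm = 7.1 mg/L as Cl₂.
Cl₂ equivalent needed: 7.1 mg/L × 28,539 L = 202,600 mg = 202.6 g.
Product at 58.9% available chlorine: 202.6 / 0.589 = 344 g.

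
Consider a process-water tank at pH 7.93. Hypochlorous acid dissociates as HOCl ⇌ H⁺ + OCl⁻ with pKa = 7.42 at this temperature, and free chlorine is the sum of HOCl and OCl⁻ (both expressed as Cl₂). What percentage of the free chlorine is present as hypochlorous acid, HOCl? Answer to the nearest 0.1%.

23.6%

[OCl⁻]/[HOCl] = 10^(pH − pKa) = 10^(7.93 − 7.42) = 10^0.51 = 3.236.
Fraction as HOCl = 1 / (1 + 3.236) = 0.2361.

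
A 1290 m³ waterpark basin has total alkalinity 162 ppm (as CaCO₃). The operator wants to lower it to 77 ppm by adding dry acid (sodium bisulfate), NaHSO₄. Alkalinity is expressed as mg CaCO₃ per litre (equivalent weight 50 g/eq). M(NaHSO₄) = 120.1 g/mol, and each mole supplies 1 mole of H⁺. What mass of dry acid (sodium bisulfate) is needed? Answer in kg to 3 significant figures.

Volume: 1290 m³ = 1,290,000 L.
Alkalinity to neutralize: (162 − 77) = 85 mg/L as CaCO₃ × 1,290,000 L = 109,600 g as CaCO₃.
Equivalents of H⁺ required: 109,600 ÷ 50 g/eq = 2193 eq = 2193 mol NaHSO₄.
Mass of NaHSO₄: 2193 × 120.1 = 263,400 g.

263 kg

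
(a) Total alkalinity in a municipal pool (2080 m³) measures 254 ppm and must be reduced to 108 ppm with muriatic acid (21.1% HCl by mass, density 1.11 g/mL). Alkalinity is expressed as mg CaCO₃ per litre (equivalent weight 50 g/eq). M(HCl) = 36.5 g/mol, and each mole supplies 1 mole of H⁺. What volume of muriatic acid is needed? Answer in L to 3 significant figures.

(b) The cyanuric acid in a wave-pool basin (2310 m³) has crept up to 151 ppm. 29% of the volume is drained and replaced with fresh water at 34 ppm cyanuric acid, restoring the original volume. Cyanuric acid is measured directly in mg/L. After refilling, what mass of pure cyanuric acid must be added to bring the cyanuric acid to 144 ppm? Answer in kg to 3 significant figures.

(a) 947 L; (b) 62.2 kg

(a) Volume: 2080 m³ = 2,080,000 L.
(a) Alkalinity to neutralize: (254 − 108) = 146 mg/L as CaCO₃ × 2,080,000 L = 303,700 g as CaCO₃.
(a) Equivalents of H⁺ required: 303,700 ÷ 50 g/eq = 6074 eq = 6074 mol HCl.
(a) Mass of HCl: 6074 × 36.5 = 221,700 g.
(a) Mass of 21.1% solution: 221,700 / 0.211 = 1,051,000 g.
(a) Volume: 1,051,000 g ÷ 1.11 g/mL = 946,500 mL.

(b) Volume: 2310 m³ = 2,310,000 L.
(b) After draining 29% and refilling: 151 × 0.71 + 34 × 0.29 = 117.07 ppm.
(b) Deficit to target: 144 − 117.07 = 26.93 mg/L.
(b) Mass: 26.93 mg/L × 2,310,000 L = 62,210 g cyanuric acid.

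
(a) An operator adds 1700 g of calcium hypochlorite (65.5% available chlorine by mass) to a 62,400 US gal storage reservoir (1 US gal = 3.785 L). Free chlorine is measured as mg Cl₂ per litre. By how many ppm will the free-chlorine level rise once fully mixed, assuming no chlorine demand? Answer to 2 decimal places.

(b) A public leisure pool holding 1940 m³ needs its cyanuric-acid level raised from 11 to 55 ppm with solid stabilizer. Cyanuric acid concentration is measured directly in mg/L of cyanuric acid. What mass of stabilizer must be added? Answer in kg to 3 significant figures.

(a) Volume: 62,400 US gal × 3.785 L/gal = 236,184 L.
(a) Available chlorine delivered: 1700 g × 0.655 = 1114 g as Cl₂.
(a) Concentration rise: 1114 g / 236,184 L = 4.715 mg/L = 4.71 ppm.

(b) Volume: 1940 m³ = 1,940,000 L.
(b) CYA to add: (55 − 11) = 44 mg/L × 1,940,000 L = 85,360 g cyanuric acid.

(a) 4.71 ppm; (b) 85.4 kg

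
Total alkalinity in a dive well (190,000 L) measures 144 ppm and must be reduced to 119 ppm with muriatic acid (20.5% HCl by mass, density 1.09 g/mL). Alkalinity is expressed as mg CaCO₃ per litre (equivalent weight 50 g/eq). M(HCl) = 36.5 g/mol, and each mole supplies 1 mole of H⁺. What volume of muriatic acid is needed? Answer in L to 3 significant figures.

Alkalinity to neutralize: (144 − 119) = 25 mg/L as CaCO₃ × 190,000 L = 4750 g as CaCO₃.
Equivalents of H⁺ required: 4750 ÷ 50 g/eq = 95 eq = 95 mol HCl.
Mass of HCl: 95 × 36.5 = 3468 g.
Mass of 20.5% solution: 3468 / 0.205 = 16,910 g.
Volume: 16,910 g ÷ 1.09 g/mL = 15,520 mL.

15.5 L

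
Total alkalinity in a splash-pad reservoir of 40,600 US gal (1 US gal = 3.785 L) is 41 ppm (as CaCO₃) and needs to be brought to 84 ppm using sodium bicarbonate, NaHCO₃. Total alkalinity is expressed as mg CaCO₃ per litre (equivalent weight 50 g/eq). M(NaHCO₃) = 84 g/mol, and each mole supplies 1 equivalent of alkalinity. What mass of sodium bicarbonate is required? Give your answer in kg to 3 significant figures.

Volume: 40,600 US gal × 3.785 L/gal = 153,671 L.
Alkalinity to add: (84 − 41) = 43 mg/L as CaCO₃ × 153,671 L = 6608 g as CaCO₃.
Equivalents: 6608 g ÷ 50 g/eq = 132.2 eq.
NaHCO₃ supplies 1 eq per mole → 132.2 mol.
Mass: 132.2 mol × 84 g/mol = 11,100 g.

11.1 kg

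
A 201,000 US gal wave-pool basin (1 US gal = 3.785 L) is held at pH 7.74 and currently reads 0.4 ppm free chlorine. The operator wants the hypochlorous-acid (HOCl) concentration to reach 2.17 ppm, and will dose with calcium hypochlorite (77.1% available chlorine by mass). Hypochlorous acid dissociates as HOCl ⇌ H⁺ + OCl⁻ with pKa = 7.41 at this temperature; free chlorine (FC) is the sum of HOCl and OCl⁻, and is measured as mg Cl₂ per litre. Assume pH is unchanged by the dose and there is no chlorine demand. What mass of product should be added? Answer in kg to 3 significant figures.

6.32 kg

Volume: 201,000 US gal × 3.785 L/gal = 760,785 L.
[OCl⁻]/[HOCl] = 10^(pH − pKa) = 10^(7.74 − 7.41) = 2.138; fraction as HOCl = 1/(1 + 2.138) = 0.3187.
Free chlorine required for 2.17 ppm HOCl: 2.17 / 0.3187 = 6.809 ppm.
FC to add: 6.809 − 0.4 = 6.409 mg/L as Cl₂.
Cl₂ equivalent: 6.409 mg/L × 760,785 L = 4876 g.
Product at 77.1% available Cl: 4876 / 0.771 = 6324 g.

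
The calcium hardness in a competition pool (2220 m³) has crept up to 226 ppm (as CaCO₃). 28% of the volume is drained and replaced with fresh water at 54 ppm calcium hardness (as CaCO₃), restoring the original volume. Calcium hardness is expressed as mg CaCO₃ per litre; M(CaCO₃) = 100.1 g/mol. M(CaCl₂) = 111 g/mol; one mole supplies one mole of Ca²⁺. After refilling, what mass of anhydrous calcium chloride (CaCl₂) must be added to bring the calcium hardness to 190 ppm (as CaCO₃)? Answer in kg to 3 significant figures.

29.9 kg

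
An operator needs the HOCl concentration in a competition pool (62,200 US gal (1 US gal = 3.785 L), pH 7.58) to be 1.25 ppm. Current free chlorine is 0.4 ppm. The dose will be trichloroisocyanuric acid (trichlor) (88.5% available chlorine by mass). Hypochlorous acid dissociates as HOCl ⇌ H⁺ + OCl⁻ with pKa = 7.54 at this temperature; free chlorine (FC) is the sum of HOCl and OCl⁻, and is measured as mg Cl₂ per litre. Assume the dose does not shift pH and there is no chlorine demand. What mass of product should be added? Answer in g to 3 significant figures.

591 g

Volume: 62,200 US gal × 3.785 L/gal = 235,427 L.
[OCl⁻]/[HOCl] = 10^(pH − pKa) = 10^(7.58 − 7.54) = 1.096; fraction as HOCl = 1/(1 + 1.096) = 0.477.
Free chlorine required for 1.25 ppm HOCl: 1.25 / 0.477 = 2.621 ppm.
FC to add: 2.621 − 0.4 = 2.221 mg/L as Cl₂.
Cl₂ equivalent: 2.221 mg/L × 235,427 L = 522.8 g.
Product at 88.5% available Cl: 522.8 / 0.885 = 590.7 g.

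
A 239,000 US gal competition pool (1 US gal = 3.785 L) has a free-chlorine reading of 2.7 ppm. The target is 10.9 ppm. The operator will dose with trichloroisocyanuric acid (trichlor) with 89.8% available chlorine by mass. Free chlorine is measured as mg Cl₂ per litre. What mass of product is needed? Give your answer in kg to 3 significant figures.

Volume: 239,000 US gal × 3.785 L/gal = 904,615 L.
Chlorine deficit: 10.9 − 2.7 = 8.2 ppm = 8.2 mg/L as Cl₂.
Cl₂ equivalent needed: 8.2 mg/L × 904,615 L = 7,418,000 mg = 7418 g.
Product at 89.8% available chlorine: 7418 / 0.898 = 8260 g.

8.26 kg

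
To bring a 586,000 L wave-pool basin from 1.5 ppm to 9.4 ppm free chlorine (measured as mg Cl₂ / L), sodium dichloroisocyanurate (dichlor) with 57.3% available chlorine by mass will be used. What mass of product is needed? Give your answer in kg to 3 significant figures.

8.08 kg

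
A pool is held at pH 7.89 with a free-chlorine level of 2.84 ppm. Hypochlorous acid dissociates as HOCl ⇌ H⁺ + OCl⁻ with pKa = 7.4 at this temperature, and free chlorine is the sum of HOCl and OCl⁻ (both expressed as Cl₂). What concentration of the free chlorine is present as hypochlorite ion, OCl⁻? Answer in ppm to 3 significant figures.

2.15 ppm

[OCl⁻]/[HOCl] = 10^(pH − pKa) = 10^(7.89 − 7.4) = 10^0.49 = 3.09.
Fraction as HOCl = 1 / (1 + 3.09) = 0.2445.
OCl⁻ = (1 − 0.2445) × 2.84 ppm = 2.146 ppm.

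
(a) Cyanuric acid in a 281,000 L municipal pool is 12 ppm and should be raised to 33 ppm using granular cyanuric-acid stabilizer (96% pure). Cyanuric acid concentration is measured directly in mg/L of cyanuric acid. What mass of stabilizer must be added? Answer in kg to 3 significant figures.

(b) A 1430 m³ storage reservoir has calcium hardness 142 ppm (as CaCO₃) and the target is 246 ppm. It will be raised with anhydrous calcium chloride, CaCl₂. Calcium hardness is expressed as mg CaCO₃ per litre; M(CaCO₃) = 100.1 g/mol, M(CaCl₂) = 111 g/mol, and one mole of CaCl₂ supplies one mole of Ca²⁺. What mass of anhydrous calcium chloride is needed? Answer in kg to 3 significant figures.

(a) 6.15 kg; (b) 165 kg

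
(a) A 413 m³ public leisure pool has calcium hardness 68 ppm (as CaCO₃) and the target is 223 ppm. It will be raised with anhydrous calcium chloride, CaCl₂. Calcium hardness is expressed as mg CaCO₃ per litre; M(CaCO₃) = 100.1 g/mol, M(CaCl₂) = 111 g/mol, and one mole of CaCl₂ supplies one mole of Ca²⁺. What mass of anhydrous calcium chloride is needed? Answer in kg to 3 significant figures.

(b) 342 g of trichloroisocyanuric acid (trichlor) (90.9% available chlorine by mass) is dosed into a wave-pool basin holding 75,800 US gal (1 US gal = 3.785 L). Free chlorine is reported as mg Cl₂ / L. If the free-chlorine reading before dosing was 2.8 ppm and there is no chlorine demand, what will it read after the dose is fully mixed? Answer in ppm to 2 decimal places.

(a) Volume: 413 m³ = 413,000 L.
(a) Hardness to add: (223 − 68) = 155 mg/L as CaCO₃ × 413,000 L = 64,020 g as CaCO₃.
(a) Moles of Ca²⁺ (1 mol Ca²⁺ ≡ 1 mol CaCO₃): 64,020 / 100.1 g/mol = 639.5 mol.
(a) Mass of CaCl₂: 639.5 × 111 = 70,990 g.

(b) Volume: 75,800 US gal × 3.785 L/gal = 286,903 L.
(b) Available chlorine delivered: 342 g × 0.909 = 310.9 g as Cl₂.
(b) Concentration rise: 310.9 g / 286,903 L = 1.084 mg/L = 1.08 ppm.
(b) Final FC: 2.8 + 1.08 = 3.88 ppm.

(a) 71.0 kg; (b) 3.88 ppm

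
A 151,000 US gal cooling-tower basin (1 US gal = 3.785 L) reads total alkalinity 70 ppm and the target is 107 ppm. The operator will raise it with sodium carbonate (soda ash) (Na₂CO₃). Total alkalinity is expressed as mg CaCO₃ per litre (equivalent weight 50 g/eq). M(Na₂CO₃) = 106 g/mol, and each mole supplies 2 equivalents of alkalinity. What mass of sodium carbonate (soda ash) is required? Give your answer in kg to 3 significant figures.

Volume: 151,000 US gal × 3.785 L/gal = 571,535 L.
Alkalinity to add: (107 − 70) = 37 mg/L as CaCO₃ × 571,535 L = 21,150 g as CaCO₃.
Equivalents: 21,150 g ÷ 50 g/eq = 422.9 eq.
Each mole of Na₂CO₃ supplies 2 eq, so 422.9 / 2 = 211.5 mol.
Mass: 211.5 mol × 106 g/mol = 22,420 g.

22.4 kg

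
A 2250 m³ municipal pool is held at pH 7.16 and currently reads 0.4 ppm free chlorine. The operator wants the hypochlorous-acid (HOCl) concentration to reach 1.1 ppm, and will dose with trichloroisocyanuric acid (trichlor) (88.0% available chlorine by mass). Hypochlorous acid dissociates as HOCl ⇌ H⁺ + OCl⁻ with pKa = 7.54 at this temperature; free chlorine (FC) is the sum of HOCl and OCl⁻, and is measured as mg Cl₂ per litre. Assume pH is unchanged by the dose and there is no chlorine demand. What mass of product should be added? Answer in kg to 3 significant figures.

Volume: 2250 m³ = 2,250,000 L.
[OCl⁻]/[HOCl] = 10^(pH − pKa) = 10^(7.16 − 7.54) = 0.4169; fraction as HOCl = 1/(1 + 0.4169) = 0.7058.
Free chlorine required for 1.1 ppm HOCl: 1.1 / 0.7058 = 1.559 ppm.
FC to add: 1.559 − 0.4 = 1.159 mg/L as Cl₂.
Cl₂ equivalent: 1.159 mg/L × 2,250,000 L = 2607 g.
Product at 88.0% available Cl: 2607 / 0.88 = 2962 g.

2.96 kg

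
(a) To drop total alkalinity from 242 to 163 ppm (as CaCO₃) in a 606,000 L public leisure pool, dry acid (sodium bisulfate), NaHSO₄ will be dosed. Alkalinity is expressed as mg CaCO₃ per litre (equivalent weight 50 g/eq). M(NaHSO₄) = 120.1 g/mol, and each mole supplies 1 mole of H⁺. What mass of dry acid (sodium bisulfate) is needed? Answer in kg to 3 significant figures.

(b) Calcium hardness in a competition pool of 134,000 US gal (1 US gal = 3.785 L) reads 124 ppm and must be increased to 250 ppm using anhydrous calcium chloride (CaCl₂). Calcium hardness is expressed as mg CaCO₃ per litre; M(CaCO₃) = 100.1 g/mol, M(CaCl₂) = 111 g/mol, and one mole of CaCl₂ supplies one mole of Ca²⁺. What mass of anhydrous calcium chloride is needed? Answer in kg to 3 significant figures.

(a) 115 kg; (b) 70.9 kg

(a) Alkalinity to neutralize: (242 − 163) = 79 mg/L as CaCO₃ × 606,000 L = 47,870 g as CaCO₃.
(a) Equivalents of H⁺ required: 47,870 ÷ 50 g/eq = 957.5 eq = 957.5 mol NaHSO₄.
(a) Mass of NaHSO₄: 957.5 × 120.1 = 115,000 g.

(b) Volume: 134,000 US gal × 3.785 L/gal = 507,190 L.
(b) Hardness to add: (250 − 124) = 126 mg/L as CaCO₃ × 507,190 L = 63,910 g as CaCO₃.
(b) Moles of Ca²⁺ (1 mol Ca²⁺ ≡ 1 mol CaCO₃): 63,910 / 100.1 g/mol = 638.4 mol.
(b) Mass of CaCl₂: 638.4 × 111 = 70,860 g.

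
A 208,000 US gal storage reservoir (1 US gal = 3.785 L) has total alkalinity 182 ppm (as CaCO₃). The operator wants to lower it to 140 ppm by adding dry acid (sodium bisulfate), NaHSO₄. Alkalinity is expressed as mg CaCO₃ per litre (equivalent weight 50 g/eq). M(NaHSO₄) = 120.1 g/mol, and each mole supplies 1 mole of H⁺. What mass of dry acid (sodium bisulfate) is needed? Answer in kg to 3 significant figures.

79.4 kg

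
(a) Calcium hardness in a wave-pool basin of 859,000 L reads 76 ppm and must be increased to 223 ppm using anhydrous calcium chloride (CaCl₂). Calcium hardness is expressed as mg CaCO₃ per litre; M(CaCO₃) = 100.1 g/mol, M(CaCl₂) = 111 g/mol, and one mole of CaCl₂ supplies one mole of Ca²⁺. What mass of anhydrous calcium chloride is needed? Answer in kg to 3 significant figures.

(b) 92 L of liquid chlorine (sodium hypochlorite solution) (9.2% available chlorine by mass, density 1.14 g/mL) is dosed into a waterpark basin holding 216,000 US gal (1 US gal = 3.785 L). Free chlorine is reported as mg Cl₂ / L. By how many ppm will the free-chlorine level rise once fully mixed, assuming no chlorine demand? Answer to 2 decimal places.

(a) 140 kg; (b) 11.80 ppm

(a) Hardness to add: (223 − 76) = 147 mg/L as CaCO₃ × 859,000 L = 126,300 g as CaCO₃.
(a) Moles of Ca²⁺ (1 mol Ca²⁺ ≡ 1 mol CaCO₃): 126,300 / 100.1 g/mol = 1261 mol.
(a) Mass of CaCl₂: 1261 × 111 = 140,000 g.

(b) Volume: 216,000 US gal × 3.785 L/gal = 817,560 L.
(b) Mass of solution: 92 L × 1000 mL/L × 1.14 g/mL = 104,900 g.
(b) Available chlorine delivered: 104,900 g × 0.092 = 9649 g as Cl₂.
(b) Concentration rise: 9649 g / 817,560 L = 11.8 mg/L = 11.80 ppm.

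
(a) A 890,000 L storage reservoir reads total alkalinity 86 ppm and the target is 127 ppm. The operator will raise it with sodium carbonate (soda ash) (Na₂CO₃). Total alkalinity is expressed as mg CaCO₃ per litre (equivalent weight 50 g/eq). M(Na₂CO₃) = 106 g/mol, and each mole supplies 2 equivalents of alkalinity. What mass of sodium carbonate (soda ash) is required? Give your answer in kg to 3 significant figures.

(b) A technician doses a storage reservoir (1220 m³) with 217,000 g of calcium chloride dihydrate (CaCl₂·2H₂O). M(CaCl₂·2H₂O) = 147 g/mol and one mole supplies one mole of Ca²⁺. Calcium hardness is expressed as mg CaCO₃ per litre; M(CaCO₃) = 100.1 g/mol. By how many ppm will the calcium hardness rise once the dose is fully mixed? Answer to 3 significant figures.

(a) Alkalinity to add: (127 − 86) = 41 mg/L as CaCO₃ × 890,000 L = 36,490 g as CaCO₃.
(a) Equivalents: 36,490 g ÷ 50 g/eq = 729.8 eq.
(a) Each mole of Na₂CO₃ supplies 2 eq, so 729.8 / 2 = 364.9 mol.
(a) Mass: 364.9 mol × 106 g/mol = 38,680 g.

(b) Volume: 1220 m³ = 1,220,000 L.
(b) Moles of Ca²⁺: 217,000 g ÷ 147 g/mol = 1476 mol.
(b) As CaCO₃: 1476 mol × 100.1 g/mol = 147,800 g.
(b) Rise: 147,800 g / 1,220,000 L × 1000 = 121.1 mg/L.

(a) 38.7 kg; (b) 121 ppm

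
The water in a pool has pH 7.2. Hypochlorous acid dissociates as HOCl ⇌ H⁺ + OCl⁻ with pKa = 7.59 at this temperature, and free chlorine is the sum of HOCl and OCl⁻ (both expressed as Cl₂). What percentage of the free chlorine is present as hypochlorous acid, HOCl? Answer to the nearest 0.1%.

[OCl⁻]/[HOCl] = 10^(pH − pKa) = 10^(7.2 − 7.59) = 10^-0.39 = 0.4074.
Fraction as HOCl = 1 / (1 + 0.4074) = 0.7105.

71.1%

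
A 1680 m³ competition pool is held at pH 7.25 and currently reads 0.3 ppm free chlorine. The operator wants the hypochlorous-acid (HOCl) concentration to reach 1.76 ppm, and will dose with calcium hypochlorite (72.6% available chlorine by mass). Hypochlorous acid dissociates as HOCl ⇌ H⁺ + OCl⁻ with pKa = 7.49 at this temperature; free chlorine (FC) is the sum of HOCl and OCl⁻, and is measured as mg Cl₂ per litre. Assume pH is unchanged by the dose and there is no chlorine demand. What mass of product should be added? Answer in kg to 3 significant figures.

5.72 kg

Volume: 1680 m³ = 1,680,000 L.
[OCl⁻]/[HOCl] = 10^(pH − pKa) = 10^(7.25 − 7.49) = 0.5754; fraction as HOCl = 1/(1 + 0.5754) = 0.6347.
Free chlorine required for 1.76 ppm HOCl: 1.76 / 0.6347 = 2.773 ppm.
FC to add: 2.773 − 0.3 = 2.473 mg/L as Cl₂.
Cl₂ equivalent: 2.473 mg/L × 1,680,000 L = 4154 g.
Product at 72.6% available Cl: 4154 / 0.726 = 5722 g.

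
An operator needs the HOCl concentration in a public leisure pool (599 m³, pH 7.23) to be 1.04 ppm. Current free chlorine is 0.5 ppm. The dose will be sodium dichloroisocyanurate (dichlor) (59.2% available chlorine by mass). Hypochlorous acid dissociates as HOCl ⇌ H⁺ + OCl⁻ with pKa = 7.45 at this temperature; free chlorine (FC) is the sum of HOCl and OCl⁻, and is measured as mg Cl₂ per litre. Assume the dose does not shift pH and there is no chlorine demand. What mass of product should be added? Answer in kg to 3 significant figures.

Volume: 599 m³ = 599,000 L.
[OCl⁻]/[HOCl] = 10^(pH − pKa) = 10^(7.23 − 7.45) = 0.6026; fraction as HOCl = 1/(1 + 0.6026) = 0.624.
Free chlorine required for 1.04 ppm HOCl: 1.04 / 0.624 = 1.667 ppm.
FC to add: 1.667 − 0.5 = 1.167 mg/L as Cl₂.
Cl₂ equivalent: 1.167 mg/L × 599,000 L = 698.8 g.
Product at 59.2% available Cl: 698.8 / 0.592 = 1180 g.

1.18 kg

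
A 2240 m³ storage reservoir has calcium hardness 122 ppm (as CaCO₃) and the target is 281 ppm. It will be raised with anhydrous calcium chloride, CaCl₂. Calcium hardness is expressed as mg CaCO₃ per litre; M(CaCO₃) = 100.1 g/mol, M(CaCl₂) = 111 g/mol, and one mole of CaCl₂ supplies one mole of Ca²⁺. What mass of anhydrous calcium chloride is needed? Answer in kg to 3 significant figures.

395 kg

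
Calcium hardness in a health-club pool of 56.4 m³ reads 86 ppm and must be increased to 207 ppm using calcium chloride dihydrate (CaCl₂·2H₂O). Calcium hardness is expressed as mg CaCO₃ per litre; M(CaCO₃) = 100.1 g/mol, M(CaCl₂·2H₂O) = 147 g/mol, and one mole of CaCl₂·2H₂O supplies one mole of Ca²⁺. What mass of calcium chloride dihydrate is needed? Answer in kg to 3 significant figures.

10.0 kg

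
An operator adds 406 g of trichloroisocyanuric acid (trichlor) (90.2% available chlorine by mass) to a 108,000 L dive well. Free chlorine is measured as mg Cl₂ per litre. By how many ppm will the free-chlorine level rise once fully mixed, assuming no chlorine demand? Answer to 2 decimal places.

Available chlorine delivered: 406 g × 0.902 = 366.2 g as Cl₂.
Concentration rise: 366.2 g / 108,000 L = 3.391 mg/L = 3.39 ppm.

3.39 ppm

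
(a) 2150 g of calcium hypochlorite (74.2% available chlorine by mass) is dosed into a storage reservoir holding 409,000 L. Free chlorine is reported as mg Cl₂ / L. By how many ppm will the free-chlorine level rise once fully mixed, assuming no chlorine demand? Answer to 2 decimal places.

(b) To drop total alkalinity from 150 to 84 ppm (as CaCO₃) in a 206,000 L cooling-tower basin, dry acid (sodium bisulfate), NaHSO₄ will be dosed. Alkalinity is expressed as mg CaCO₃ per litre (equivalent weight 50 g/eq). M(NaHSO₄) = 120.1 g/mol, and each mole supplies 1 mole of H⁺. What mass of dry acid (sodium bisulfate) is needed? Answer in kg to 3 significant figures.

(a) 3.90 ppm; (b) 32.7 kg

(a) Available chlorine delivered: 2150 g × 0.742 = 1595 g as Cl₂.
(a) Concentration rise: 1595 g / 409,000 L = 3.9 mg/L = 3.90 ppm.

(b) Alkalinity to neutralize: (150 − 84) = 66 mg/L as CaCO₃ × 206,000 L = 13,600 g as CaCO₃.
(b) Equivalents of H⁺ required: 13,600 ÷ 50 g/eq = 271.9 eq = 271.9 mol NaHSO₄.
(b) Mass of NaHSO₄: 271.9 × 120.1 = 32,660 g.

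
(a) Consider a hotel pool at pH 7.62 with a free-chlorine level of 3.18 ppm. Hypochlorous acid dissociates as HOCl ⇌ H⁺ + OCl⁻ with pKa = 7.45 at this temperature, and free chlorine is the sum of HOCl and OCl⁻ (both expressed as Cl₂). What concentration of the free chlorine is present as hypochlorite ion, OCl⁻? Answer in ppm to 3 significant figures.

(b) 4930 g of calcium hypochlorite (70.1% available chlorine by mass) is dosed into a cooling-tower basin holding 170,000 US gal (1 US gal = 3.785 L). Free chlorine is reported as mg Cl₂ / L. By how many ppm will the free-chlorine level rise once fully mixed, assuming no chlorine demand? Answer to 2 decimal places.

(a) [OCl⁻]/[HOCl] = 10^(pH − pKa) = 10^(7.62 − 7.45) = 10^0.17 = 1.479.
(a) Fraction as HOCl = 1 / (1 + 1.479) = 0.4034.
(a) OCl⁻ = (1 − 0.4034) × 3.18 ppm = 1.897 ppm.

(b) Volume: 170,000 US gal × 3.785 L/gal = 643,450 L.
(b) Available chlorine delivered: 4930 g × 0.701 = 3456 g as Cl₂.
(b) Concentration rise: 3456 g / 643,450 L = 5.371 mg/L = 5.37 ppm.

(a) 1.90 ppm; (b) 5.37 ppm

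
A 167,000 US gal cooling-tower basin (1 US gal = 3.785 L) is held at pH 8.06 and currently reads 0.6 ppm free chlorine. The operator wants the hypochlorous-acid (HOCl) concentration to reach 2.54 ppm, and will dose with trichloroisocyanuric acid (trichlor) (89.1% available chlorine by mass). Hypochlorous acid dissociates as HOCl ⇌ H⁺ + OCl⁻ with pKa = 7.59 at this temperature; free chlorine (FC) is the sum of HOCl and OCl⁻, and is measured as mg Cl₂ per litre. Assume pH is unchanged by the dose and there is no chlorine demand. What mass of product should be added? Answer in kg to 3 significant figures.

Volume: 167,000 US gal × 3.785 L/gal = 632,095 L.
[OCl⁻]/[HOCl] = 10^(pH − pKa) = 10^(8.06 − 7.59) = 2.951; fraction as HOCl = 1/(1 + 2.951) = 0.2531.
Free chlorine required for 2.54 ppm HOCl: 2.54 / 0.2531 = 10.04 ppm.
FC to add: 10.04 − 0.6 = 9.436 mg/L as Cl₂.
Cl₂ equivalent: 9.436 mg/L × 632,095 L = 5964 g.
Product at 89.1% available Cl: 5964 / 0.891 = 6694 g.

6.69 kg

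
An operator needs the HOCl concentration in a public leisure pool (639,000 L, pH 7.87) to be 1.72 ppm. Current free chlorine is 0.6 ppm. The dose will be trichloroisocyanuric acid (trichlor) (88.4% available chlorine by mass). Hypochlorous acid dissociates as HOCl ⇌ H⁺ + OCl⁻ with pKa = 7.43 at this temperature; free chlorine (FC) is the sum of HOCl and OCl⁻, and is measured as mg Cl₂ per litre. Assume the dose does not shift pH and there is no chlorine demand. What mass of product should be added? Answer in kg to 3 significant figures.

[OCl⁻]/[HOCl] = 10^(pH − pKa) = 10^(7.87 − 7.43) = 2.754; fraction as HOCl = 1/(1 + 2.754) = 0.2664.
Free chlorine required for 1.72 ppm HOCl: 1.72 / 0.2664 = 6.457 ppm.
FC to add: 6.457 − 0.6 = 5.857 mg/L as Cl₂.
Cl₂ equivalent: 5.857 mg/L × 639,000 L = 3743 g.
Product at 88.4% available Cl: 3743 / 0.884 = 4234 g.

4.23 kg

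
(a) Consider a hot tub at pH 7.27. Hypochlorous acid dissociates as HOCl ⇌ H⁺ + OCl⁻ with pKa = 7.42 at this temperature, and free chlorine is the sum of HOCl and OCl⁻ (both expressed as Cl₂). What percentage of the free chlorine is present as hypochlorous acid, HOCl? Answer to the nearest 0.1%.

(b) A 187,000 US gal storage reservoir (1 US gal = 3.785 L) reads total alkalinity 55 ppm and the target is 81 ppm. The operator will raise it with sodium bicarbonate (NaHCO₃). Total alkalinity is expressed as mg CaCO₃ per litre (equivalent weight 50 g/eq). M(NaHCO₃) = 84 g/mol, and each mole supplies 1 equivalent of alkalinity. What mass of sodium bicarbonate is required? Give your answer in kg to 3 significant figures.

(a) [OCl⁻]/[HOCl] = 10^(pH − pKa) = 10^(7.27 − 7.42) = 10^-0.15 = 0.7079.
(a) Fraction as HOCl = 1 / (1 + 0.7079) = 0.5855.

(b) Volume: 187,000 US gal × 3.785 L/gal = 707,795 L.
(b) Alkalinity to add: (81 − 55) = 26 mg/L as CaCO₃ × 707,795 L = 18,400 g as CaCO₃.
(b) Equivalents: 18,400 g ÷ 50 g/eq = 368.1 eq.
(b) NaHCO₃ supplies 1 eq per mole → 368.1 mol.
(b) Mass: 368.1 mol × 84 g/mol = 30,920 g.

(a) 58.5%; (b) 30.9 kg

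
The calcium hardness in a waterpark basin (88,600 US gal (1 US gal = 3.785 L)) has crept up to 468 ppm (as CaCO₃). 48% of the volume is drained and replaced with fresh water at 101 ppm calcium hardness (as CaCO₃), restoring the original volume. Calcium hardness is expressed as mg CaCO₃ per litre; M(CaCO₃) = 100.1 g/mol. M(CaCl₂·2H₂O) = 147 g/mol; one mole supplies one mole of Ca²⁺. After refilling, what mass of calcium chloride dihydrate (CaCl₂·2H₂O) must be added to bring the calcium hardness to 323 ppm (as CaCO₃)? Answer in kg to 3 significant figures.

15.3 kg

Volume: 88,600 US gal × 3.785 L/gal = 335,351 L.
After draining 48% and refilling: 468 × 0.52 + 101 × 0.48 = 291.84 ppm.
Deficit to target: 323 − 291.84 = 31.16 mg/L.
As CaCO₃: 31.16 mg/L × 335,351 L = 10,450 g; ÷ 100.1 = 104.4 mol Ca²⁺.
Mass: 104.4 × 147 = 15,350 g.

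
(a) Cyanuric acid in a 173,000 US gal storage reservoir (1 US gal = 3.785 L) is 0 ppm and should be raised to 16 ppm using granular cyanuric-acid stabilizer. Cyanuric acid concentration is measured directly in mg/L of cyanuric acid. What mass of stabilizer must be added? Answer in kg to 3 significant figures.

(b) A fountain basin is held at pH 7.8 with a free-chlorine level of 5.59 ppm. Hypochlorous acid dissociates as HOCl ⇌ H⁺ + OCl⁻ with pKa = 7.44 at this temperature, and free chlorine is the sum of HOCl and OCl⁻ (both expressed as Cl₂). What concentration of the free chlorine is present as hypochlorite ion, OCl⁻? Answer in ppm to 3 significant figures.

(a) 10.5 kg; (b) 3.89 ppm

(a) Volume: 173,000 US gal × 3.785 L/gal = 654,805 L.
(a) CYA to add: (16 − 0) = 16 mg/L × 654,805 L = 10,480 g cyanuric acid.

(b) [OCl⁻]/[HOCl] = 10^(pH − pKa) = 10^(7.8 − 7.44) = 10^0.36 = 2.291.
(b) Fraction as HOCl = 1 / (1 + 2.291) = 0.3039.
(b) OCl⁻ = (1 − 0.3039) × 5.59 ppm = 3.891 ppm.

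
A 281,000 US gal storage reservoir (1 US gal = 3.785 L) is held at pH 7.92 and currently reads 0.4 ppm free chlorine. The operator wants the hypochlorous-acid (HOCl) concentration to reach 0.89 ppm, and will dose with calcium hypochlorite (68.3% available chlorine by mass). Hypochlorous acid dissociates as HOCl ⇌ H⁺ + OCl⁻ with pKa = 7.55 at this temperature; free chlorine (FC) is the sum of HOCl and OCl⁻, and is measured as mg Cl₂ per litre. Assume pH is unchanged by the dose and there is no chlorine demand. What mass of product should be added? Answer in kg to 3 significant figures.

Volume: 281,000 US gal × 3.785 L/gal = 1,063,585 L.
[OCl⁻]/[HOCl] = 10^(pH − pKa) = 10^(7.92 − 7.55) = 2.344; fraction as HOCl = 1/(1 + 2.344) = 0.299.
Free chlorine required for 0.89 ppm HOCl: 0.89 / 0.299 = 2.976 ppm.
FC to add: 2.976 − 0.4 = 2.576 mg/L as Cl₂.
Cl₂ equivalent: 2.576 mg/L × 1,063,585 L = 2740 g.
Product at 68.3% available Cl: 2740 / 0.683 = 4012 g.

4.01 kg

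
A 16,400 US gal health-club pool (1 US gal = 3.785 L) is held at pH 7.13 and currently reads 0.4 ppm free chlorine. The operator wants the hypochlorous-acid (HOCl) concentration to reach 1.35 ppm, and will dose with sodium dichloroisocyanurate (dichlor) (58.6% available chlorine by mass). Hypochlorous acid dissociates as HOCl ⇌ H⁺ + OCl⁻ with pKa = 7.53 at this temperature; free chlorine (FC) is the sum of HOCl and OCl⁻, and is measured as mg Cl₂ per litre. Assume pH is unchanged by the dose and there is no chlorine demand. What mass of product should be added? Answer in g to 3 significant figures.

158 g

Volume: 16,400 US gal × 3.785 L/gal = 62,074 L.
[OCl⁻]/[HOCl] = 10^(pH − pKa) = 10^(7.13 − 7.53) = 0.3981; fraction as HOCl = 1/(1 + 0.3981) = 0.7153.
Free chlorine required for 1.35 ppm HOCl: 1.35 / 0.7153 = 1.887 ppm.
FC to add: 1.887 − 0.4 = 1.487 mg/L as Cl₂.
Cl₂ equivalent: 1.487 mg/L × 62,074 L = 92.33 g.
Product at 58.6% available Cl: 92.33 / 0.586 = 157.6 g.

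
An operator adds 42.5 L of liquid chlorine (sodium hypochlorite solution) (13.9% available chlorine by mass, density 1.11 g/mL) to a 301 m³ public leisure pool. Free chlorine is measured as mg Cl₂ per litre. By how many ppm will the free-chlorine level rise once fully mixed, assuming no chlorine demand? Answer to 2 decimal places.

Volume: 301 m³ = 301,000 L.
Mass of solution: 42.5 L × 1000 mL/L × 1.11 g/mL = 47,180 g.
Available chlorine delivered: 47,180 g × 0.139 = 6557 g as Cl₂.
Concentration rise: 6557 g / 301,000 L = 21.79 mg/L = 21.79 ppm.

21.79 ppm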